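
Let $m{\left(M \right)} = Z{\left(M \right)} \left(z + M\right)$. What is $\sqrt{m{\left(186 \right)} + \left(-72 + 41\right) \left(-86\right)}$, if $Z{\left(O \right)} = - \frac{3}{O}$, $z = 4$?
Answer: $\frac{\sqrt{2559081}}{31} \approx 51.604$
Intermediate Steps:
$m{\left(M \right)} = - \frac{3 \left(4 + M\right)}{M}$ ($m{\left(M \right)} = - \frac{3}{M} \left(4 + M\right) = - \frac{3 \left(4 + M\right)}{M}$)
$\sqrt{m{\left(186 \right)} + \left(-72 + 41\right) \left(-86\right)} = \sqrt{\left(-3 - \frac{12}{186}\right) + \left(-72 + 41\right) \left(-86\right)} = \sqrt{\left(-3 - \frac{2}{31}\right) - -2666} = \sqrt{\left(-3 - \frac{2}{31}\right) + 2666} = \sqrt{- \frac{95}{31} + 2666} = \sqrt{\frac{82551}{31}} = \frac{\sqrt{2559081}}{31}$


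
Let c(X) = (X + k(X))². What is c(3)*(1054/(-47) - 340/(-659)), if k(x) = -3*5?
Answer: -97719264/30973 ≈ -3155.0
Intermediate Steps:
k(x) = -15
c(X) = (-15 + X)² (c(X) = (X - 15)² = (-15 + X)²)
c(3)*(1054/(-47) - 340/(-659)) = (-15 + 3)²*(1054/(-47) - 340/(-659)) = (-12)²*(1054*(-1/47) - 340*(-1/659)) = 144*(-1054/47 + 340/659) = 144*(-678606/30973) = -97719264/30973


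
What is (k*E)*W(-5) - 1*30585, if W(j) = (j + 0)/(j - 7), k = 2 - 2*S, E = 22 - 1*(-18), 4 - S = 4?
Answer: -91655/3 ≈ -30552.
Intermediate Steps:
S = 0 (S = 4 - 1*4 = 4 - 4 = 0)
E = 40 (E = 22 + 18 = 40)
k = 2 (k = 2 - 2*0 = 2 + 0 = 2)
W(j) = j/(-7 + j)
(k*E)*W(-5) - 1*30585 = (2*40)*(-5/(-7 - 5)) - 1*30585 = 80*(-5/(-12)) - 30585 = 80*(-5*(-1/12)) - 30585 = 80*(5/12) - 30585 = 100/3 - 30585 = -91655/3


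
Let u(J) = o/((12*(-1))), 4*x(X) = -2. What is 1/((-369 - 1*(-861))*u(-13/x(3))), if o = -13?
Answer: 1/533 ≈ 0.0018762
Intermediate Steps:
x(X) = -½ (x(X) = (¼)*(-2) = -½)
u(J) = 13/12 (u(J) = -13/(12*(-1)) = -13/(-12) = -13*(-1/12) = 13/12)
1/((-369 - 1*(-861))*u(-13/x(3))) = 1/((-369 - 1*(-861))*(13/12)) = 1/((-369 + 861)*(13/12)) = 1/(492*(13/12)) = 1/533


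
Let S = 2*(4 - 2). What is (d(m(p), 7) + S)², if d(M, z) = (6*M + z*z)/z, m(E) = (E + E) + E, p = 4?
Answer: 22201/49 ≈ 453.08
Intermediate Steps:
S = 4 (S = 2*2 = 4)
m(E) = 3*E (m(E) = 2*E + E = 3*E)
d(M, z) = (z² + 6*M)/z (d(M, z) = (6*M + z²)/z = (z² + 6*M)/z)
(d(m(p), 7) + S)² = ((7 + 6*(3*4)/7) + 4)² = ((7 + 6*12*(⅐)) + 4)² = ((7 + 72/7) + 4)² = (121/7 + 4)² = (149/7)² = 22201/49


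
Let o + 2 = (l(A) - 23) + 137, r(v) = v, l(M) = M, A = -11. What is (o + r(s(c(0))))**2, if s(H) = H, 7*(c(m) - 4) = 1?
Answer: 541696/49 ≈ 11055.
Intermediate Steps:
c(m) = 29/7 (c(m) = 4 + (1/7)*1 = 4 + 1/7 = 29/7)
o = 101 (o = -2 + ((-11 - 23) + 137) = -2 + (-34 + 137) = -2 + 103 = 101)
(o + r(s(c(0))))**2 = (101 + 29/7)**2 = (736/7)**2 = 541696/49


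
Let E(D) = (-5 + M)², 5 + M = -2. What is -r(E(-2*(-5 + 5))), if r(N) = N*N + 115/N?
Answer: -2986099/144 ≈ -20737.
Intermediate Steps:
M = -7 (M = -5 - 2 = -7)
E(D) = 144 (E(D) = (-5 - 7)² = (-12)² = 144)
r(N) = N² + 115/N
-r(E(-2*(-5 + 5))) = -(115 + 144³)/144 = -(115 + 2985984)/144 = -2986099/144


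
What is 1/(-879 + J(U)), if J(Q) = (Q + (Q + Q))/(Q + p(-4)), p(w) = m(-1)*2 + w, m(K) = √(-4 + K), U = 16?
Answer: (-√5 + 6*I)/(3*(-1750*I + 293*√5)) ≈ -0.0011422 + 1.7077e-6*I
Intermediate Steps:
p(w) = w + 2*I*√5 (p(w) = √(-4 - 1)*2 + w = √(-5)*2 + w = (I*√5)*2 + w = 2*I*√5 + w = w + 2*I*√5)
J(Q) = 3*Q/(-4 + Q + 2*I*√5) (J(Q) = (Q + (Q + Q))/(Q + (-4 + 2*I*√5)) = (Q + 2*Q)/(-4 + Q + 2*I*√5) = (3*Q)/(-4 + Q + 2*I*√5) = 3*Q/(-4 + Q + 2*I*√5))
1/(-879 + J(U)) = 1/(-879 + 3*16/(-4 + 16 + 2*I*√5)) = 1/(-879 + 3*16/(12 + 2*I*√5)) = 1/(-879 + 48/(12 + 2*I*√5))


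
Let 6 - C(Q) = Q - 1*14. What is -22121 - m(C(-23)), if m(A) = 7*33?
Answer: -22352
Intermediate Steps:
C(Q) = 20 - Q (C(Q) = 6 - (Q - 1*14) = 6 - (Q - 14) = 6 - (-14 + Q) = 6 + (14 - Q) = 20 - Q)
m(A) = 231
-22121 - m(C(-23)) = -22121 - 1*231 = -22121 - 231 = -22352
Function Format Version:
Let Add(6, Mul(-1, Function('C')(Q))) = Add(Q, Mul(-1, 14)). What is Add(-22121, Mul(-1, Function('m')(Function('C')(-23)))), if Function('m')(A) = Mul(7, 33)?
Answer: -22352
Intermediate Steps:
Function('C')(Q) = Add(20, Mul(-1, Q)) (Function('C')(Q) = Add(6, Mul(-1, Add(Q, Mul(-1, 14)))) = Add(6, Mul(-1, Add(Q, -14))) = Add(6, Mul(-1, Add(-14, Q))) = Add(6, Add(14, Mul(-1, Q))) = Add(20, Mul(-1, Q)))
Function('m')(A) = 231
Add(-22121, Mul(-1, Function('m')(Function('C')(-23)))) = Add(-22121, Mul(-1, 231)) = Add(-22121, -231) = -22352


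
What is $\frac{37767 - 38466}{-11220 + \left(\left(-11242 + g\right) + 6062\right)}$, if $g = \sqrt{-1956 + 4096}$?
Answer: $\frac{191060}{4482631} + \frac{233 \sqrt{535}}{44826310} \approx 0.042742$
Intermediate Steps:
$g = 2 \sqrt{535}$ ($g = \sqrt{2140} = 2 \sqrt{535} \approx 46.26$)
$\frac{37767 - 38466}{-11220 + \left(\left(-11242 + g\right) + 6062\right)} = \frac{37767 - 38466}{-11220 + \left(\left(-11242 + 2 \sqrt{535}\right) + 6062\right)} = - \frac{699}{-11220 - \left(5180 - 2 \sqrt{535}\right)} = - \frac{699}{-16400 + 2 \sqrt{535}}$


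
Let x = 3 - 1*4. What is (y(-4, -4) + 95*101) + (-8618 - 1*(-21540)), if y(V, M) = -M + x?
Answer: 22520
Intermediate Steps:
x = -1 (x = 3 - 4 = -1)
y(V, M) = -1 - M (y(V, M) = -M - 1 = -1 - M)
(y(-4, -4) + 95*101) + (-8618 - 1*(-21540)) = ((-1 - 1*(-4)) + 95*101) + (-8618 - 1*(-21540)) = ((-1 + 4) + 9595) + (-8618 + 21540) = (3 + 9595) + 12922 = 9598 + 12922 = 22520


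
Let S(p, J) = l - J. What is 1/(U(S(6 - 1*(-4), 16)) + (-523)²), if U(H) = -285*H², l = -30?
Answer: -1/329531 ≈ -3.0346e-6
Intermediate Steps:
S(p, J) = -30 - J
1/(U(S(6 - 1*(-4), 16)) + (-523)²) = 1/(-285*(-30 - 1*16)² + (-523)²) = 1/(-285*(-30 - 16)² + 273529) = 1/(-285*(-46)² + 273529) = 1/(-285*2116 + 273529) = 1/(-603060 + 273529) = 1/(-329531) = -1/329531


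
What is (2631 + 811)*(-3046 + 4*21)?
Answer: -10195204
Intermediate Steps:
(2631 + 811)*(-3046 + 4*21) = 3442*(-3046 + 84) = 3442*(-2962) = -10195204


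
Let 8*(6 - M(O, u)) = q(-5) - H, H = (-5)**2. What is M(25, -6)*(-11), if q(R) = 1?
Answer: -99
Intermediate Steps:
H = 25
M(O, u) = 9 (M(O, u) = 6 - (1 - 1*25)/8 = 6 - (1 - 25)/8 = 6 - 1/8*(-24) = 6 + 3 = 9)
M(25, -6)*(-11) = 9*(-11) = -99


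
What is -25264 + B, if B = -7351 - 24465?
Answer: -57080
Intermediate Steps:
B = -31816
-25264 + B = -25264 - 31816 = -57080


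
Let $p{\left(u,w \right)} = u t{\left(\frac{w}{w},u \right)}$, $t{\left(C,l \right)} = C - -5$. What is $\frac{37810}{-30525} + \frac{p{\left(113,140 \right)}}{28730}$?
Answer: $- \frac{21311707}{17539665} \approx -1.2151$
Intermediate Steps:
$t{\left(C,l \right)} = 5 + C$ ($t{\left(C,l \right)} = C + 5 = 5 + C$)
$p{\left(u,w \right)} = 6 u$ ($p{\left(u,w \right)} = u \left(5 + \frac{w}{w}\right) = u \left(5 + 1\right) = u 6 = 6 u$)
$\frac{37810}{-30525} + \frac{p{\left(113,140 \right)}}{28730} = \frac{37810}{-30525} + \frac{6 \cdot 113}{28730} = 37810 \left(- \frac{1}{30525}\right) + 678 \cdot \frac{1}{28730} = - \frac{7562}{6105} + \frac{339}{14365} = - \frac{21311707}{17539665}$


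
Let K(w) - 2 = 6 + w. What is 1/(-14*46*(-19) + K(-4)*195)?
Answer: 1/13016 ≈ 7.6829e-5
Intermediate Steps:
K(w) = 8 + w (K(w) = 2 + (6 + w) = 8 + w)
1/(-14*46*(-19) + K(-4)*195) = 1/(-14*46*(-19) + (8 - 4)*195) = 1/(-644*(-19) + 4*195) = 1/(12236 + 780) = 1/13016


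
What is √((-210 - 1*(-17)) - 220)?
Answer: I*√413 ≈ 20.322*I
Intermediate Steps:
√((-210 - 1*(-17)) - 220) = √((-210 + 17) - 220) = √(-193 - 220) = √(-413) = I*√413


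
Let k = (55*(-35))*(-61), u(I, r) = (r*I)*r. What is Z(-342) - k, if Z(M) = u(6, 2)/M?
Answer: -6693229/57 ≈ -1.1743e+5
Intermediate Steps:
u(I, r) = I*r**2 (u(I, r) = (I*r)*r = I*r**2)
k = 117425 (k = -1925*(-61) = 117425)
Z(M) = 24/M (Z(M) = (6*2**2)/M = (6*4)/M = 24/M)
Z(-342) - k = 24/(-342) - 1*117425 = 24*(-1/342) - 117425 = -4/57 - 117425 = -6693229/57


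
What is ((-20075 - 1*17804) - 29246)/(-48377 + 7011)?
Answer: 67125/41366 ≈ 1.6227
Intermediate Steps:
((-20075 - 1*17804) - 29246)/(-48377 + 7011) = ((-20075 - 17804) - 29246)/(-41366) = (-37879 - 29246)*(-1/41366) = -67125*(-1/41366) = 67125/41366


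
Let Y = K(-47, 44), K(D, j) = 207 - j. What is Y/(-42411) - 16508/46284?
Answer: -58972090/163579227 ≈ -0.36051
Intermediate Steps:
Y = 163 (Y = 207 - 1*44 = 207 - 44 = 163)
Y/(-42411) - 16508/46284 = 163/(-42411) - 16508/46284 = 163*(-1/42411) - 16508*1/46284 = -163/42411 - 4127/11571 = -58972090/163579227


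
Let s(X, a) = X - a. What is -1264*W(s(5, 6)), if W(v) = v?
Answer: 1264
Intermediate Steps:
-1264*W(s(5, 6)) = -1264*(5 - 1*6) = -1264*(5 - 6) = -1264*(-1) = 1264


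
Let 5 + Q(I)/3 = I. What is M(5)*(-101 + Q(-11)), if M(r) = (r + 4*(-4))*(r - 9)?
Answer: -6556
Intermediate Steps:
Q(I) = -15 + 3*I
M(r) = (-16 + r)*(-9 + r) (M(r) = (r - 16)*(-9 + r) = (-16 + r)*(-9 + r))
M(5)*(-101 + Q(-11)) = (144 + 5² - 25*5)*(-101 + (-15 + 3*(-11))) = (144 + 25 - 125)*(-101 + (-15 - 33)) = 44*(-101 - 48) = 44*(-149) = -6556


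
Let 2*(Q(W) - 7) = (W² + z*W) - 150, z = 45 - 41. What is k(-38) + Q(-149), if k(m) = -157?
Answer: 21155/2 ≈ 10578.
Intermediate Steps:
z = 4
Q(W) = -68 + W²/2 + 2*W (Q(W) = 7 + ((W² + 4*W) - 150)/2 = 7 + (-150 + W² + 4*W)/2 = 7 + (-75 + W²/2 + 2*W) = -68 + W²/2 + 2*W)
k(-38) + Q(-149) = -157 + (-68 + (½)*(-149)² + 2*(-149)) = -157 + (-68 + (½)*22201 - 298) = -157 + (-68 + 22201/2 - 298) = -157 + 21469/2 = 21155/2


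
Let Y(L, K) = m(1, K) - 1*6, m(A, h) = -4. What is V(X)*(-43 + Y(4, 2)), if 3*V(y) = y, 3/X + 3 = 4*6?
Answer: -53/21 ≈ -2.5238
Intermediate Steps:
X = ⅐ (X = 3/(-3 + 4*6) = 3/(-3 + 24) = 3/21 = 3*(1/21) = ⅐ ≈ 0.14286)
V(y) = y/3
Y(L, K) = -10 (Y(L, K) = -4 - 1*6 = -4 - 6 = -10)
V(X)*(-43 + Y(4, 2)) = ((⅓)*(⅐))*(-43 - 10) = (1/21)*(-53) = -53/21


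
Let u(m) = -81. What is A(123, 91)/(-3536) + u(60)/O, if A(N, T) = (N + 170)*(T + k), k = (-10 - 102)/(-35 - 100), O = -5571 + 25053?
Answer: -694152391/91175760 ≈ -7.6133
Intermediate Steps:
O = 19482
k = 112/135 (k = -112/(-135) = -112*(-1/135) = 112/135 ≈ 0.82963)
A(N, T) = (170 + N)*(112/135 + T) (A(N, T) = (N + 170)*(T + 112/135) = (170 + N)*(112/135 + T))
A(123, 91)/(-3536) + u(60)/O = (3808/27 + 170*91 + (112/135)*123 + 123*91)/(-3536) - 81/19482 = (3808/27 + 15470 + 4592/45 + 11193)*(-1/3536) - 81*1/19482 = (3632321/135)*(-1/3536) - 27/6494 = -3632321/477360 - 27/6494 = -694152391/91175760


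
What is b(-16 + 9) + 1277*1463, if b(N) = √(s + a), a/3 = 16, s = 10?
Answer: 1868251 + √58 ≈ 1.8683e+6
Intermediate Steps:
a = 48 (a = 3*16 = 48)
b(N) = √58 (b(N) = √(10 + 48) = √58)
b(-16 + 9) + 1277*1463 = √58 + 1277*1463 = √58 + 1868251 = 1868251 + √58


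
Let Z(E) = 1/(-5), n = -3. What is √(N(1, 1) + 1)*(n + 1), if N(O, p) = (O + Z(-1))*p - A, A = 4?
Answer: -2*I*√55/5 ≈ -2.9665*I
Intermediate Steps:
Z(E) = -⅕ (Z(E) = 1*(-⅕) = -⅕)
N(O, p) = -4 + p*(-⅕ + O) (N(O, p) = (O - ⅕)*p - 1*4 = (-⅕ + O)*p - 4 = p*(-⅕ + O) - 4 = -4 + p*(-⅕ + O))
√(N(1, 1) + 1)*(n + 1) = √((-4 - ⅕*1 + 1*1) + 1)*(-3 + 1) = √((-4 - ⅕ + 1) + 1)*(-2) = √(-16/5 + 1)*(-2) = √(-11/5)*(-2) = (I*√55/5)*(-2) = -2*I*√55/5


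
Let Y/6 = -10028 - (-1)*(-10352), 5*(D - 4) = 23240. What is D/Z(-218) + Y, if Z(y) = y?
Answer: -13330846/109 ≈ -1.2230e+5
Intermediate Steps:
D = 4652 (D = 4 + (⅕)*23240 = 4 + 4648 = 4652)
Y = -122280 (Y = 6*(-10028 - (-1)*(-10352)) = 6*(-10028 - 1*10352) = 6*(-10028 - 10352) = 6*(-20380) = -122280)
D/Z(-218) + Y = 4652/(-218) - 122280 = 4652*(-1/218) - 122280 = -2326/109 - 122280 = -13330846/109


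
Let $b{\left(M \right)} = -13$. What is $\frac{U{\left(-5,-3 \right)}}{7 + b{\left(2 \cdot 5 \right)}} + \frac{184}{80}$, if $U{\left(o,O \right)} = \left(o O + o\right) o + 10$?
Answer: $\frac{269}{30} \approx 8.9667$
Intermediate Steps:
$U{\left(o,O \right)} = 10 + o \left(o + O o\right)$ ($U{\left(o,O \right)} = \left(O o + o\right) o + 10 = \left(o + O o\right) o + 10 = o \left(o + O o\right) + 10 = 10 + o \left(o + O o\right)$)
$\frac{U{\left(-5,-3 \right)}}{7 + b{\left(2 \cdot 5 \right)}} + \frac{184}{80} = \frac{10 + \left(-5\right)^{2} - 3 \left(-5\right)^{2}}{7 - 13} + \frac{184}{80} = \frac{10 + 25 - 75}{-6} + 184 \cdot \frac{1}{80} = \left(10 + 25 - 75\right) \left(- \frac{1}{6}\right) + \frac{23}{10} = \left(-40\right) \left(- \frac{1}{6}\right) + \frac{23}{10} = \frac{20}{3} + \frac{23}{10} = \frac{269}{30}$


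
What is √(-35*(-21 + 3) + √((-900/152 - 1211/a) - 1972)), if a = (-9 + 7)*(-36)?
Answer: √(8187480 + 57*I*√103694590)/114 ≈ 25.116 + 0.88914*I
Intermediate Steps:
a = 72 (a = -2*(-36) = 72)
√(-35*(-21 + 3) + √((-900/152 - 1211/a) - 1972)) = √(-35*(-21 + 3) + √((-900/152 - 1211/72) - 1972)) = √(-35*(-18) + √((-900*1/152 - 1211*1/72) - 1972)) = √(630 + √((-225/38 - 1211/72) - 1972)) = √(630 + √(-31109/1368 - 1972)) = √(630 + √(-2728805/1368)) = √(630 + I*√103694590/228)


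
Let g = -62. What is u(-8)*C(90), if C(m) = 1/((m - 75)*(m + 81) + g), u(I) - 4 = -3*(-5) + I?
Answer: 11/2503 ≈ 0.0043947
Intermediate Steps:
u(I) = 19 + I (u(I) = 4 + (-3*(-5) + I) = 4 + (15 + I) = 19 + I)
C(m) = 1/(-62 + (-75 + m)*(81 + m)) (C(m) = 1/((m - 75)*(m + 81) - 62) = 1/((-75 + m)*(81 + m) - 62) = 1/(-62 + (-75 + m)*(81 + m)))
u(-8)*C(90) = (19 - 8)/(-6137 + 90² + 6*90) = 11/(-6137 + 8100 + 540) = 11/2503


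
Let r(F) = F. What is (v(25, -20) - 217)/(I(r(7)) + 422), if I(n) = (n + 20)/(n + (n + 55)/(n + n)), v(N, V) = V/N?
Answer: -17424/33949 ≈ -0.51324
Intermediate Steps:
I(n) = (20 + n)/(n + (55 + n)/(2*n)) (I(n) = (20 + n)/(n + (55 + n)/((2*n))) = (20 + n)/(n + (55 + n)*(1/(2*n))) = (20 + n)/(n + (55 + n)/(2*n)))
(v(25, -20) - 217)/(I(r(7)) + 422) = (-20/25 - 217)/(2*7*(20 + 7)/(55 + 7 + 2*7²) + 422) = (-20*1/25 - 217)/(2*7*27/(55 + 7 + 2*49) + 422) = (-⅘ - 217)/(2*7*27/(55 + 7 + 98) + 422) = -1089/(5*(2*7*27/160 + 422)) = -1089/(5*(2*7*(1/160)*27 + 422)) = -1089/(5*(189/80 + 422)) = -1089/(5*33949/80) = -1089/5*80/33949 = -17424/33949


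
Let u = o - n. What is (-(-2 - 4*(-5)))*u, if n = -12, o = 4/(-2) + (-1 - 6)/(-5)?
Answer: -1026/5 ≈ -205.20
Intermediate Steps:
o = -⅗ (o = 4*(-½) - 7*(-⅕) = -2 + 7/5 = -⅗ ≈ -0.60000)
u = 57/5 (u = -⅗ - 1*(-12) = -⅗ + 12 = 57/5 ≈ 11.400)
(-(-2 - 4*(-5)))*u = -(-2 - 4*(-5))*(57/5) = -(-2 + 20)*(57/5) = -1*18*(57/5) = -18*57/5 = -1026/5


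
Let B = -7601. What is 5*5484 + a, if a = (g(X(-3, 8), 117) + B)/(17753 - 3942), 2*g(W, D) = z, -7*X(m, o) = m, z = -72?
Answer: 54098569/1973 ≈ 27419.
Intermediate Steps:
X(m, o) = -m/7
g(W, D) = -36 (g(W, D) = (½)*(-72) = -36)
a = -1091/1973 (a = (-36 - 7601)/(17753 - 3942) = -7637/13811 = -7637*1/13811 = -1091/1973 ≈ -0.55297)
5*5484 + a = 5*5484 - 1091/1973 = 27420 - 1091/1973 = 54098569/1973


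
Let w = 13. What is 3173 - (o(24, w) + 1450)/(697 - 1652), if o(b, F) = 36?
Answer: 3031701/955 ≈ 3174.6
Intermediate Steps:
3173 - (o(24, w) + 1450)/(697 - 1652) = 3173 - (36 + 1450)/(697 - 1652) = 3173 - 1486/(-955) = 3173 - 1486*(-1)/955 = 3173 - 1*(-1486/955) = 3173 + 1486/955 = 3031701/955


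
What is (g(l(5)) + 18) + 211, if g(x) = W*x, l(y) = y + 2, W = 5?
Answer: 264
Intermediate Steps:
l(y) = 2 + y
g(x) = 5*x
(g(l(5)) + 18) + 211 = (5*(2 + 5) + 18) + 211 = (5*7 + 18) + 211 = (35 + 18) + 211 = 53 + 211 = 264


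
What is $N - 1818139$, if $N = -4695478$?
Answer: $-6513617$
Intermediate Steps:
$N - 1818139 = -4695478 - 1818139 = -6513617$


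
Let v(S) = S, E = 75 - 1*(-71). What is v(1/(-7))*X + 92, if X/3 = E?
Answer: 206/7 ≈ 29.429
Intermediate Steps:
E = 146 (E = 75 + 71 = 146)
X = 438 (X = 3*146 = 438)
v(1/(-7))*X + 92 = 438/(-7) + 92 = -⅐*438 + 92 = -438/7 + 92 = 206/7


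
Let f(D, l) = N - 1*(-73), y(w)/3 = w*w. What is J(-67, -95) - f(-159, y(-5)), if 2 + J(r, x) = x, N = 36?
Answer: -206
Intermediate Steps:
J(r, x) = -2 + x
y(w) = 3*w² (y(w) = 3*(w*w) = 3*w²)
f(D, l) = 109 (f(D, l) = 36 - 1*(-73) = 36 + 73 = 109)
J(-67, -95) - f(-159, y(-5)) = (-2 - 95) - 1*109 = -97 - 109 = -206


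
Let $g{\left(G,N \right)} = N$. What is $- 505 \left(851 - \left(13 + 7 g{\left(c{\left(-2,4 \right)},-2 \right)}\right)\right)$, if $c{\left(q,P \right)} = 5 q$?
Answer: $-430260$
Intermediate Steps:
$- 505 \left(851 - \left(13 + 7 g{\left(c{\left(-2,4 \right)},-2 \right)}\right)\right) = - 505 \left(851 - -1\right) = - 505 \left(851 + \left(14 - 13\right)\right) = - 505 \left(851 + 1\right) = \left(-505\right) 852 = -430260$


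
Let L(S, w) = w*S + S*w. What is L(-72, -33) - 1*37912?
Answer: -33160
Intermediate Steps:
L(S, w) = 2*S*w (L(S, w) = S*w + S*w = 2*S*w)
L(-72, -33) - 1*37912 = 2*(-72)*(-33) - 1*37912 = 4752 - 37912 = -33160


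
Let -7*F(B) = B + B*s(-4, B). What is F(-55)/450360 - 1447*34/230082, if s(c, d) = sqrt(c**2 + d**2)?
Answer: -5169500815/24177936888 + 11*sqrt(3041)/630504 ≈ -0.21285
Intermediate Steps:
F(B) = -B/7 - B*sqrt(16 + B**2)/7 (F(B) = -(B + B*sqrt((-4)**2 + B**2))/7 = -(B + B*sqrt(16 + B**2))/7 = -B/7 - B*sqrt(16 + B**2)/7)
F(-55)/450360 - 1447*34/230082 = -1/7*(-55)*(1 + sqrt(16 + (-55)**2))/450360 - 1447*34/230082 = -1/7*(-55)*(1 + sqrt(16 + 3025))*(1/450360) - 49198*1/230082 = -1/7*(-55)*(1 + sqrt(3041))*(1/450360) - 24599/115041 = (55/7 + 55*sqrt(3041)/7)*(1/450360) - 24599/115041 = (11/630504 + 11*sqrt(3041)/630504) - 24599/115041 = -5169500815/24177936888 + 11*sqrt(3041)/630504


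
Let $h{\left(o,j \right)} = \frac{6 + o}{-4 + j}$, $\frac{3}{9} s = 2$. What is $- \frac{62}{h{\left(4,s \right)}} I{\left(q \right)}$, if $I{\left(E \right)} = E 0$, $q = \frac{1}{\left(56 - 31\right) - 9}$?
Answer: $0$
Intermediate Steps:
$s = 6$ ($s = 3 \cdot 2 = 6$)
$h{\left(o,j \right)} = \frac{6 + o}{-4 + j}$
$q = \frac{1}{16}$ ($q = \frac{1}{\left(56 - 31\right) - 9} = \frac{1}{25 - 9} = \frac{1}{16} \approx 0.0625$)
$I{\left(E \right)} = 0$
$- \frac{62}{h{\left(4,s \right)}} I{\left(q \right)} = - \frac{62}{\frac{1}{-4 + 6} \left(6 + 4\right)} 0 = - \frac{62}{\frac{1}{2} \cdot 10} \cdot 0 = - \frac{62}{5} \cdot 0 = \left(-62\right) \frac{1}{5} \cdot 0 = \left(- \frac{62}{5}\right) 0 = 0$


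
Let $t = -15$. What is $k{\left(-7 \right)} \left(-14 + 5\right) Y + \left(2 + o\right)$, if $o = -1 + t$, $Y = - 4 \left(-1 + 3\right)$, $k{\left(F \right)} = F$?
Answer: $-518$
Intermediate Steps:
$Y = -8$ ($Y = \left(-4\right) 2 = -8$)
$o = -16$ ($o = -1 - 15 = -16$)
$k{\left(-7 \right)} \left(-14 + 5\right) Y + \left(2 + o\right) = - 7 \left(-14 + 5\right) \left(-8\right) + \left(2 - 16\right) = - 7 \left(\left(-9\right) \left(-8\right)\right) - 14 = \left(-7\right) 72 - 14 = -504 - 14 = -518$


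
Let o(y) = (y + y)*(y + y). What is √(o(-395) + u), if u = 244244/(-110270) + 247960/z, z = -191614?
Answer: √17414097881947605417262970/5282318945 ≈ 790.00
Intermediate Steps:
o(y) = 4*y² (o(y) = (2*y)*(2*y) = 4*y²)
u = -18535779754/5282318945 (u = 244244/(-110270) + 247960/(-191614) = 244244*(-1/110270) + 247960*(-1/191614) = -122122/55135 - 123980/95807 = -18535779754/5282318945 ≈ -3.5090)
√(o(-395) + u) = √(4*(-395)² - 18535779754/5282318945) = √(4*156025 - 18535779754/5282318945) = √(624100 - 18535779754/5282318945) = √(3296676717794746/5282318945) = √17414097881947605417262970/5282318945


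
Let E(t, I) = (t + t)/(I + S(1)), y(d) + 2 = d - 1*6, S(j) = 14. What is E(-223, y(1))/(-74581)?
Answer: 446/522067 ≈ 0.00085430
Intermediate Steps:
y(d) = -8 + d (y(d) = -2 + (d - 1*6) = -2 + (d - 6) = -2 + (-6 + d) = -8 + d)
E(t, I) = 2*t/(14 + I) (E(t, I) = (t + t)/(I + 14) = (2*t)/(14 + I) = 2*t/(14 + I))
E(-223, y(1))/(-74581) = (2*(-223)/(14 + (-8 + 1)))/(-74581) = (2*(-223)/(14 - 7))*(-1/74581) = (2*(-223)/7)*(-1/74581) = (2*(-223)*(⅐))*(-1/74581) = -446/7*(-1/74581) = 446/522067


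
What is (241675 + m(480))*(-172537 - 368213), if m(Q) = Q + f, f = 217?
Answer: -131062659000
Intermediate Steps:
m(Q) = 217 + Q (m(Q) = Q + 217 = 217 + Q)
(241675 + m(480))*(-172537 - 368213) = (241675 + (217 + 480))*(-172537 - 368213) = (241675 + 697)*(-540750) = 242372*(-540750) = -131062659000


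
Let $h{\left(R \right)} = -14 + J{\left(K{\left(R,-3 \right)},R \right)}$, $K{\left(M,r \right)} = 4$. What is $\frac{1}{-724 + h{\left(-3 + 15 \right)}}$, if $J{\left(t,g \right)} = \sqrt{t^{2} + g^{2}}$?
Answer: $- \frac{369}{272242} - \frac{\sqrt{10}}{136121} \approx -0.0013786$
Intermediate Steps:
$J{\left(t,g \right)} = \sqrt{g^{2} + t^{2}}$
$h{\left(R \right)} = -14 + \sqrt{16 + R^{2}}$ ($h{\left(R \right)} = -14 + \sqrt{R^{2} + 4^{2}} = -14 + \sqrt{R^{2} + 16} = -14 + \sqrt{16 + R^{2}}$)
$\frac{1}{-724 + h{\left(-3 + 15 \right)}} = \frac{1}{-724 - \left(14 - \sqrt{16 + \left(-3 + 15\right)^{2}}\right)} = \frac{1}{-724 - \left(14 - \sqrt{16 + 12^{2}}\right)} = \frac{1}{-724 - \left(14 - \sqrt{16 + 144}\right)} = \frac{1}{-724 - \left(14 - \sqrt{160}\right)} = \frac{1}{-724 - \left(14 - 4 \sqrt{10}\right)} = \frac{1}{-738 + 4 \sqrt{10}}$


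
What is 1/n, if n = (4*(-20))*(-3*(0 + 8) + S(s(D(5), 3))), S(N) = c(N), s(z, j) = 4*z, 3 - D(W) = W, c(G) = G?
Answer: 1/2560 ≈ 0.00039063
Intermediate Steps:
D(W) = 3 - W
S(N) = N
n = 2560 (n = (4*(-20))*(-3*(0 + 8) + 4*(3 - 1*5)) = -80*(-3*8 + 4*(3 - 5)) = -80*(-24 + 4*(-2)) = -80*(-24 - 8) = -80*(-32) = 2560)
1/n = 1/2560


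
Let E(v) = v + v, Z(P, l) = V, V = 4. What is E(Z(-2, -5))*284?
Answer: 2272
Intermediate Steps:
Z(P, l) = 4
E(v) = 2*v
E(Z(-2, -5))*284 = (2*4)*284 = 8*284 = 2272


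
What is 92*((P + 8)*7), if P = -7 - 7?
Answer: -3864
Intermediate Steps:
P = -14
92*((P + 8)*7) = 92*((-14 + 8)*7) = 92*(-6*7) = 92*(-42) = -3864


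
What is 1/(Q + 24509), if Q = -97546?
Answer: -1/73037 ≈ -1.3692e-5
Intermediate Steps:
1/(Q + 24509) = 1/(-97546 + 24509) = 1/(-73037) = -1/73037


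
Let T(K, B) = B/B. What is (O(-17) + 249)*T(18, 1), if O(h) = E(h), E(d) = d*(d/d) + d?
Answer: 215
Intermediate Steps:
E(d) = 2*d (E(d) = d*1 + d = d + d = 2*d)
O(h) = 2*h
T(K, B) = 1
(O(-17) + 249)*T(18, 1) = (2*(-17) + 249)*1 = (-34 + 249)*1 = 215*1 = 215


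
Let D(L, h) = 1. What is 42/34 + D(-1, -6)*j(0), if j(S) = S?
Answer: 21/17 ≈ 1.2353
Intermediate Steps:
42/34 + D(-1, -6)*j(0) = 42/34 + 1*0 = 42*(1/34) + 0 = 21/17 + 0 = 21/17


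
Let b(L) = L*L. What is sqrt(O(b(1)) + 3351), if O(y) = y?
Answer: 2*sqrt(838) ≈ 57.896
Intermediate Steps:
b(L) = L**2
sqrt(O(b(1)) + 3351) = sqrt(1**2 + 3351) = sqrt(1 + 3351) = sqrt(3352) = 2*sqrt(838)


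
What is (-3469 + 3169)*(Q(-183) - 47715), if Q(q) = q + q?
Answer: 14424300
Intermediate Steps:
Q(q) = 2*q
(-3469 + 3169)*(Q(-183) - 47715) = (-3469 + 3169)*(2*(-183) - 47715) = -300*(-366 - 47715) = -300*(-48081) = 14424300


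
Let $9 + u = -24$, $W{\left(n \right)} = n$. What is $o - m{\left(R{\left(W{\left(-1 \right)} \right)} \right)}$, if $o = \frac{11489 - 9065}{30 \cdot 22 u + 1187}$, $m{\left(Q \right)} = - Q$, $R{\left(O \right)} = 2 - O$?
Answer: $\frac{59355}{20593} \approx 2.8823$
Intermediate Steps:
$u = -33$ ($u = -9 - 24 = -33$)
$o = - \frac{2424}{20593}$ ($o = \frac{11489 - 9065}{30 \cdot 22 \left(-33\right) + 1187} = \frac{2424}{660 \left(-33\right) + 1187} = \frac{2424}{-21780 + 1187} = \frac{2424}{-20593} = 2424 \left(- \frac{1}{20593}\right) = - \frac{2424}{20593} \approx -0.11771$)
$o - m{\left(R{\left(W{\left(-1 \right)} \right)} \right)} = - \frac{2424}{20593} - - (2 - -1) = - \frac{2424}{20593} - - (2 + 1) = - \frac{2424}{20593} - \left(-1\right) 3 = - \frac{2424}{20593} - -3 = - \frac{2424}{20593} + 3 = \frac{59355}{20593}$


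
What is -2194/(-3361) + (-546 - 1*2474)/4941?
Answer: 690334/16606701 ≈ 0.041570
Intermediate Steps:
-2194/(-3361) + (-546 - 1*2474)/4941 = -2194*(-1/3361) + (-546 - 2474)*(1/4941) = 2194/3361 - 3020*1/4941 = 2194/3361 - 3020/4941 = 690334/16606701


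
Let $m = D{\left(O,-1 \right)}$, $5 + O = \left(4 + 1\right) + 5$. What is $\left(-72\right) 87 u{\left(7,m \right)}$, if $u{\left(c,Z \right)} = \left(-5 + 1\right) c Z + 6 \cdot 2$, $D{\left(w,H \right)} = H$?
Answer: $-250560$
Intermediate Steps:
$O = 5$ ($O = -5 + \left(\left(4 + 1\right) + 5\right) = -5 + \left(5 + 5\right) = -5 + 10 = 5$)
$m = -1$
$u{\left(c,Z \right)} = 12 - 4 Z c$ ($u{\left(c,Z \right)} = - 4 c Z + 12 = - 4 Z c + 12 = 12 - 4 Z c$)
$\left(-72\right) 87 u{\left(7,m \right)} = \left(-72\right) 87 \left(12 - \left(-4\right) 7\right) = - 6264 \left(12 + 28\right) = \left(-6264\right) 40 = -250560$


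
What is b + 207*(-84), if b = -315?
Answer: -17703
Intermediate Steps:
b + 207*(-84) = -315 + 207*(-84) = -315 - 17388 = -17703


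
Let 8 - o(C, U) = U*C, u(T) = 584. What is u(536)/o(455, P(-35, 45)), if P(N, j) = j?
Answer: -584/20467 ≈ -0.028534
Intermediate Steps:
o(C, U) = 8 - C*U (o(C, U) = 8 - U*C = 8 - C*U)
u(536)/o(455, P(-35, 45)) = 584/(8 - 1*455*45) = 584/(8 - 20475) = 584/(-20467) = 584*(-1/20467) = -584/20467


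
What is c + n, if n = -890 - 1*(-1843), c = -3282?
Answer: -2329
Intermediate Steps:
n = 953 (n = -890 + 1843 = 953)
c + n = -3282 + 953 = -2329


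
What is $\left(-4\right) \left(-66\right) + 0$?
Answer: $264$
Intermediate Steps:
$\left(-4\right) \left(-66\right) + 0 = 264 + 0 = 264$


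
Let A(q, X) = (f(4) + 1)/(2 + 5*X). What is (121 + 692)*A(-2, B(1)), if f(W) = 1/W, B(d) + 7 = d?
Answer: -4065/112 ≈ -36.295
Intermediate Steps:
B(d) = -7 + d
A(q, X) = 5/(4*(2 + 5*X)) (A(q, X) = (1/4 + 1)/(2 + 5*X) = (¼ + 1)/(2 + 5*X) = 5/(4*(2 + 5*X)))
(121 + 692)*A(-2, B(1)) = (121 + 692)*(5/(4*(2 + 5*(-7 + 1)))) = 813*(5/(4*(2 + 5*(-6)))) = 813*(5/(4*(2 - 30))) = 813*((5/4)/(-28)) = 813*((5/4)*(-1/28)) = 813*(-5/112) = -4065/112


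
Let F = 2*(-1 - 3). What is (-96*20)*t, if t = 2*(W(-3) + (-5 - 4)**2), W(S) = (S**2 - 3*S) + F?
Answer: -349440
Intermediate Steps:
F = -8 (F = 2*(-4) = -8)
W(S) = -8 + S**2 - 3*S (W(S) = (S**2 - 3*S) - 8 = -8 + S**2 - 3*S)
t = 182 (t = 2*((-8 + (-3)**2 - 3*(-3)) + (-5 - 4)**2) = 2*((-8 + 9 + 9) + (-9)**2) = 2*(10 + 81) = 2*91 = 182)
(-96*20)*t = -96*20*182 = -1920*182 = -349440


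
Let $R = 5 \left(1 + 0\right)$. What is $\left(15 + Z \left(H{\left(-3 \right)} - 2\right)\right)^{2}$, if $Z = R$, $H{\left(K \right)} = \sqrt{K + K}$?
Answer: $-125 + 50 i \sqrt{6} \approx -125.0 + 122.47 i$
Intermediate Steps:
$H{\left(K \right)} = \sqrt{2} \sqrt{K}$ ($H{\left(K \right)} = \sqrt{2 K} = \sqrt{2} \sqrt{K}$)
$R = 5$ ($R = 5 \cdot 1 = 5$)
$Z = 5$
$\left(15 + Z \left(H{\left(-3 \right)} - 2\right)\right)^{2} = \left(15 + 5 \left(\sqrt{2} \sqrt{-3} - 2\right)\right)^{2} = \left(15 + 5 \left(\sqrt{2} i \sqrt{3} - 2\right)\right)^{2} = \left(15 + 5 \left(i \sqrt{6} - 2\right)\right)^{2} = \left(15 + 5 \left(-2 + i \sqrt{6}\right)\right)^{2} = \left(15 - \left(10 - 5 i \sqrt{6}\right)\right)^{2} = \left(5 + 5 i \sqrt{6}\right)^{2}$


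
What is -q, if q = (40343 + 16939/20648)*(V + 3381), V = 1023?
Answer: -917154142503/5162 ≈ -1.7767e+8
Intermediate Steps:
q = 917154142503/5162 (q = (40343 + 16939/20648)*(1023 + 3381) = (40343 + 16939*(1/20648))*4404 = (40343 + 16939/20648)*4404 = (833019203/20648)*4404 = 917154142503/5162 ≈ 1.7767e+8)
-q = -1*917154142503/5162 = -917154142503/5162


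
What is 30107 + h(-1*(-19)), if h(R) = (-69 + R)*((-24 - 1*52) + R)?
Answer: 32957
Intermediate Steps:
h(R) = (-76 + R)*(-69 + R) (h(R) = (-69 + R)*((-24 - 52) + R) = (-69 + R)*(-76 + R) = (-76 + R)*(-69 + R))
30107 + h(-1*(-19)) = 30107 + (5244 + (-1*(-19))**2 - (-145)*(-19)) = 30107 + (5244 + 19**2 - 145*19) = 30107 + (5244 + 361 - 2755) = 30107 + 2850 = 32957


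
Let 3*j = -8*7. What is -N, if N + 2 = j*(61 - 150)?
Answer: -4978/3 ≈ -1659.3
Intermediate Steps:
j = -56/3 (j = (-8*7)/3 = (⅓)*(-56) = -56/3 ≈ -18.667)
N = 4978/3 (N = -2 - 56*(61 - 150)/3 = -2 - 56/3*(-89) = -2 + 4984/3 = 4978/3 ≈ 1659.3)
-N = -1*4978/3 = -4978/3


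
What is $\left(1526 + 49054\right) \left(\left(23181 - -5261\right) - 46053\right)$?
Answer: $-890764380$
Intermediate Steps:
$\left(1526 + 49054\right) \left(\left(23181 - -5261\right) - 46053\right) = 50580 \left(\left(23181 + 5261\right) - 46053\right) = 50580 \left(28442 - 46053\right) = 50580 \left(-17611\right) = -890764380$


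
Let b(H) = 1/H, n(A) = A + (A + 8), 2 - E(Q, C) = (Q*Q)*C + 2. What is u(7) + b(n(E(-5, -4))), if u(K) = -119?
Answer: -24751/208 ≈ -119.00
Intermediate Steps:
E(Q, C) = -C*Q² (E(Q, C) = 2 - ((Q*Q)*C + 2) = 2 - (Q²*C + 2) = 2 - (C*Q² + 2) = 2 - (2 + C*Q²) = 2 + (-2 - C*Q²) = -C*Q²)
n(A) = 8 + 2*A (n(A) = A + (8 + A) = 8 + 2*A)
u(7) + b(n(E(-5, -4))) = -119 + 1/(8 + 2*(-1*(-4)*(-5)²)) = -119 + 1/(8 + 2*(-1*(-4)*25)) = -119 + 1/(8 + 2*100) = -119 + 1/(8 + 200) = -119 + 1/208 = -24751/208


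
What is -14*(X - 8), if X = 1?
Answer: 98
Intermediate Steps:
-14*(X - 8) = -14*(1 - 8) = -14*(-7) = 98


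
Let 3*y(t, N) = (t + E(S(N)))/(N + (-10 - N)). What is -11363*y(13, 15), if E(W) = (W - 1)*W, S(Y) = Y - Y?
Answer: 147719/30 ≈ 4924.0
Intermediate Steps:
S(Y) = 0
E(W) = W*(-1 + W) (E(W) = (-1 + W)*W = W*(-1 + W))
y(t, N) = -t/30 (y(t, N) = ((t + 0*(-1 + 0))/(N + (-10 - N)))/3 = ((t + 0*(-1))/(-10))/3 = ((t + 0)*(-⅒))/3 = (t*(-⅒))/3 = (-t/10)/3 = -t/30)
-11363*y(13, 15) = -(-11363)*13/30 = -11363*(-13/30) = 147719/30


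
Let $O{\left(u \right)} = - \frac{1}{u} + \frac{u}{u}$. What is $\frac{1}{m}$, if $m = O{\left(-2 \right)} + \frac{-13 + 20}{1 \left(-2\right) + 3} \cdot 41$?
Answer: $\frac{2}{577} \approx 0.0034662$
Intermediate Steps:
$O{\left(u \right)} = 1 - \frac{1}{u}$ ($O{\left(u \right)} = - \frac{1}{u} + 1 = 1 - \frac{1}{u}$)
$m = \frac{577}{2}$ ($m = \frac{-1 - 2}{-2} + \frac{-13 + 20}{1 \left(-2\right) + 3} \cdot 41 = \left(- \frac{1}{2}\right) \left(-3\right) + \frac{7}{-2 + 3} \cdot 41 = \frac{3}{2} + \frac{7}{1} \cdot 41 = \frac{3}{2} + 7 \cdot 1 \cdot 41 = \frac{3}{2} + 7 \cdot 41 = \frac{3}{2} + 287 = \frac{577}{2} \approx 288.5$)
$\frac{1}{m} = \frac{1}{\frac{577}{2}} = \frac{2}{577}$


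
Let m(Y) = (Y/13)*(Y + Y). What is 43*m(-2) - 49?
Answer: -293/13 ≈ -22.538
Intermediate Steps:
m(Y) = 2*Y**2/13 (m(Y) = (Y*(1/13))*(2*Y) = (Y/13)*(2*Y) = 2*Y**2/13)
43*m(-2) - 49 = 43*((2/13)*(-2)**2) - 49 = 43*((2/13)*4) - 49 = 43*(8/13) - 49 = 344/13 - 49 = -293/13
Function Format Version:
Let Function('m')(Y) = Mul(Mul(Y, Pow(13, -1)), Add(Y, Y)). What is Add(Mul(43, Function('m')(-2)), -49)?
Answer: Rational(-293, 13) ≈ -22.538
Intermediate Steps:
Function('m')(Y) = Mul(Rational(2, 13), Pow(Y, 2)) (Function('m')(Y) = Mul(Mul(Y, Rational(1, 13)), Mul(2, Y)) = Mul(Mul(Rational(1, 13), Y), Mul(2, Y)) = Mul(Rational(2, 13), Pow(Y, 2)))
Add(Mul(43, Function('m')(-2)), -49) = Add(Mul(43, Mul(Rational(2, 13), Pow(-2, 2))), -49) = Add(Mul(43, Mul(Rational(2, 13), 4)), -49) = Add(Mul(43, Rational(8, 13)), -49) = Add(Rational(344, 13), -49) = Rational(-293, 13)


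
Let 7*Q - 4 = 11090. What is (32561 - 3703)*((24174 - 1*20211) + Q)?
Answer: 1120700430/7 ≈ 1.6010e+8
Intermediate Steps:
Q = 11094/7 (Q = 4/7 + (⅐)*11090 = 4/7 + 11090/7 = 11094/7 ≈ 1584.9)
(32561 - 3703)*((24174 - 1*20211) + Q) = (32561 - 3703)*((24174 - 1*20211) + 11094/7) = 28858*((24174 - 20211) + 11094/7) = 28858*(3963 + 11094/7) = 28858*(38835/7) = 1120700430/7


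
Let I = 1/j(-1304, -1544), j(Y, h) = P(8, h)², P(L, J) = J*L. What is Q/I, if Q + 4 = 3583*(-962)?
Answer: -525892467302400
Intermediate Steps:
j(Y, h) = 64*h² (j(Y, h) = (h*8)² = (8*h)² = 64*h²)
Q = -3446850 (Q = -4 + 3583*(-962) = -4 - 3446846 = -3446850)
I = 1/152571904 (I = 1/(64*(-1544)²) = 1/(64*2383936) = 1/152571904 ≈ 6.5543e-9)
Q/I = -3446850/1/152571904 = -3446850*152571904 = -525892467302400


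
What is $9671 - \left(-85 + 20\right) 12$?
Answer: $10451$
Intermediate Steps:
$9671 - \left(-85 + 20\right) 12 = 9671 - \left(-65\right) 12 = 9671 - -780 = 9671 + 780 = 10451$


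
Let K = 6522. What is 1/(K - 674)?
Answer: 1/5848 ≈ 0.00017100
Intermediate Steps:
1/(K - 674) = 1/(6522 - 674) = 1/5848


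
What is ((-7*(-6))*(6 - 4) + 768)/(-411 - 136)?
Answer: -852/547 ≈ -1.5576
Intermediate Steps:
((-7*(-6))*(6 - 4) + 768)/(-411 - 136) = (42*2 + 768)/(-547) = (84 + 768)*(-1/547) = 852*(-1/547) = -852/547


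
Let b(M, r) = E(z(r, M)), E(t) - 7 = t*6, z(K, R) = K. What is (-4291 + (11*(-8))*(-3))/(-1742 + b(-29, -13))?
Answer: 4027/1813 ≈ 2.2212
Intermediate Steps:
E(t) = 7 + 6*t (E(t) = 7 + t*6 = 7 + 6*t)
b(M, r) = 7 + 6*r
(-4291 + (11*(-8))*(-3))/(-1742 + b(-29, -13)) = (-4291 + (11*(-8))*(-3))/(-1742 + (7 + 6*(-13))) = (-4291 - 88*(-3))/(-1742 + (7 - 78)) = (-4291 + 264)/(-1742 - 71) = -4027/(-1813) = -4027*(-1/1813) = 4027/1813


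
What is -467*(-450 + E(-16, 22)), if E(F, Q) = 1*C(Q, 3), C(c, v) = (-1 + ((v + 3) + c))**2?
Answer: -130293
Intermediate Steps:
C(c, v) = (2 + c + v)**2 (C(c, v) = (-1 + ((3 + v) + c))**2 = (-1 + (3 + c + v))**2 = (2 + c + v)**2)
E(F, Q) = (5 + Q)**2 (E(F, Q) = 1*(2 + Q + 3)**2 = 1*(5 + Q)**2 = (5 + Q)**2)
-467*(-450 + E(-16, 22)) = -467*(-450 + (5 + 22)**2) = -467*(-450 + 27**2) = -467*(-450 + 729) = -467*279 = -130293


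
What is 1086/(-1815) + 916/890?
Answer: 4640/10769 ≈ 0.43087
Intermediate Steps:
1086/(-1815) + 916/890 = 1086*(-1/1815) + 916*(1/890) = -362/605 + 458/445 = 4640/10769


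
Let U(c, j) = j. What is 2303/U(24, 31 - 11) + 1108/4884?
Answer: 2817503/24420 ≈ 115.38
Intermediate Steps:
2303/U(24, 31 - 11) + 1108/4884 = 2303/(31 - 11) + 1108/4884 = 2303/20 + 1108*(1/4884) = 2303*(1/20) + 277/1221 = 2303/20 + 277/1221 = 2817503/24420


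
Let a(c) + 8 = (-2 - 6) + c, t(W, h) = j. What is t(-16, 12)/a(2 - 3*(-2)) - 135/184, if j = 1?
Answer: -79/92 ≈ -0.85870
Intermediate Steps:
t(W, h) = 1
a(c) = -16 + c (a(c) = -8 + ((-2 - 6) + c) = -8 + (-8 + c) = -16 + c)
t(-16, 12)/a(2 - 3*(-2)) - 135/184 = 1/(-16 + (2 - 3*(-2))) - 135/184 = 1/(-16 + (2 + 6)) - 135*1/184 = 1/(-16 + 8) - 135/184 = 1/(-8) - 135/184 = 1*(-⅛) - 135/184 = -⅛ - 135/184 = -79/92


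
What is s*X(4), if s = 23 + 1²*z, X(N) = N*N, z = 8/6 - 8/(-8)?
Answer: 1216/3 ≈ 405.33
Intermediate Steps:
z = 7/3 (z = 8*(⅙) - 8*(-⅛) = 4/3 + 1 = 7/3 ≈ 2.3333)
X(N) = N²
s = 76/3 (s = 23 + 1²*(7/3) = 23 + 1*(7/3) = 23 + 7/3 = 76/3 ≈ 25.333)
s*X(4) = (76/3)*4² = (76/3)*16 = 1216/3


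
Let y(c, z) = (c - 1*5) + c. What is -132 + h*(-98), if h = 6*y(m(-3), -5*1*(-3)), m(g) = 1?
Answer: 1632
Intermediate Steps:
y(c, z) = -5 + 2*c (y(c, z) = (c - 5) + c = (-5 + c) + c = -5 + 2*c)
h = -18 (h = 6*(-5 + 2*1) = 6*(-5 + 2) = 6*(-3) = -18)
-132 + h*(-98) = -132 - 18*(-98) = -132 + 1764 = 1632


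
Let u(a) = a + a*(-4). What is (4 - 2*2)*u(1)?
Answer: 0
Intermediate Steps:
u(a) = -3*a (u(a) = a - 4*a = -3*a)
(4 - 2*2)*u(1) = (4 - 2*2)*(-3*1) = (4 - 4)*(-3) = 0*(-3) = 0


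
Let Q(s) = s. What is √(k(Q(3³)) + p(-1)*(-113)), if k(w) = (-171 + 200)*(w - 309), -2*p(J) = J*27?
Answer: I*√38814/2 ≈ 98.506*I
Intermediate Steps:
p(J) = -27*J/2 (p(J) = -J*27/2 = -27*J/2)
k(w) = -8961 + 29*w (k(w) = 29*(-309 + w) = -8961 + 29*w)
√(k(Q(3³)) + p(-1)*(-113)) = √((-8961 + 29*3³) - 27/2*(-1)*(-113)) = √((-8961 + 29*27) + (27/2)*(-113)) = √((-8961 + 783) - 3051/2) = √(-8178 - 3051/2) = √(-19407/2) = I*√38814/2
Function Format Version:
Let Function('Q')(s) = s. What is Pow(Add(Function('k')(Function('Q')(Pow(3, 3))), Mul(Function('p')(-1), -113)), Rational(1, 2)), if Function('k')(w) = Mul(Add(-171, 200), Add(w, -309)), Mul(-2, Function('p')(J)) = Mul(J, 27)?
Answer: Mul(Rational(1, 2), I, Pow(38814, Rational(1, 2))) ≈ Mul(98.506, I)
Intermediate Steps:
Function('p')(J) = Mul(Rational(-27, 2), J) (Function('p')(J) = Mul(Rational(-1, 2), Mul(J, 27)) = Mul(Rational(-1, 2), Mul(27, J)) = Mul(Rational(-27, 2), J))
Function('k')(w) = Add(-8961, Mul(29, w)) (Function('k')(w) = Mul(29, Add(-309, w)) = Add(-8961, Mul(29, w)))
Pow(Add(Function('k')(Function('Q')(Pow(3, 3))), Mul(Function('p')(-1), -113)), Rational(1, 2)) = Pow(Add(Add(-8961, Mul(29, Pow(3, 3))), Mul(Mul(Rational(-27, 2), -1), -113)), Rational(1, 2)) = Pow(Add(Add(-8961, Mul(29, 27)), Mul(Rational(27, 2), -113)), Rational(1, 2)) = Pow(Add(Add(-8961, 783), Rational(-3051, 2)), Rational(1, 2)) = Pow(Add(-8178, Rational(-3051, 2)), Rational(1, 2)) = Pow(Rational(-19407, 2), Rational(1, 2)) = Mul(Rational(1, 2), I, Pow(38814, Rational(1, 2)))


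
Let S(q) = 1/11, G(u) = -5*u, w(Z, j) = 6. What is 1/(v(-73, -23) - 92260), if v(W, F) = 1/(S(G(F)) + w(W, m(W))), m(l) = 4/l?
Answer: -67/6181409 ≈ -1.0839e-5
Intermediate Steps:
S(q) = 1/11
v(W, F) = 11/67 (v(W, F) = 1/(1/11 + 6) = 1/(67/11) = 11/67)
1/(v(-73, -23) - 92260) = 1/(11/67 - 92260) = 1/(-6181409/67) = -67/6181409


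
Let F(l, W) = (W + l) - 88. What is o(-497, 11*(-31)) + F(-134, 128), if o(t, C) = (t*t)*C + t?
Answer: -84230660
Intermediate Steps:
F(l, W) = -88 + W + l
o(t, C) = t + C*t² (o(t, C) = t²*C + t = C*t² + t = t + C*t²)
o(-497, 11*(-31)) + F(-134, 128) = -497*(1 + (11*(-31))*(-497)) + (-88 + 128 - 134) = -497*(1 - 341*(-497)) - 94 = -497*(1 + 169477) - 94 = -497*169478 - 94 = -84230566 - 94 = -84230660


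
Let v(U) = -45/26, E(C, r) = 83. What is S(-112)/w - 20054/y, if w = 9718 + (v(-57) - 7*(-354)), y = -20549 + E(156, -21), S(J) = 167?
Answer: 3223502063/3244382883 ≈ 0.99356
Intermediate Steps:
v(U) = -45/26 (v(U) = -45*1/26 = -45/26)
y = -20466 (y = -20549 + 83 = -20466)
w = 317051/26 (w = 9718 + (-45/26 - 7*(-354)) = 9718 + (-45/26 + 2478) = 9718 + 64383/26 = 317051/26 ≈ 12194.)
S(-112)/w - 20054/y = 167/(317051/26) - 20054/(-20466) = 167*(26/317051) - 20054*(-1/20466) = 4342/317051 + 10027/10233 = 3223502063/3244382883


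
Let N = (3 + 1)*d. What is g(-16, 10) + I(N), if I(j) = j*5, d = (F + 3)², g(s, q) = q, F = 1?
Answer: 330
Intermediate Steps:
d = 16 (d = (1 + 3)² = 4² = 16)
N = 64 (N = (3 + 1)*16 = 4*16 = 64)
I(j) = 5*j
g(-16, 10) + I(N) = 10 + 5*64 = 10 + 320 = 330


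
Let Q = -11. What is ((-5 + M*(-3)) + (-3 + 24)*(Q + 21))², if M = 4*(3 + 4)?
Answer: 14641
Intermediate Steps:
M = 28 (M = 4*7 = 28)
((-5 + M*(-3)) + (-3 + 24)*(Q + 21))² = ((-5 + 28*(-3)) + (-3 + 24)*(-11 + 21))² = ((-5 - 84) + 21*10)² = (-89 + 210)² = 121² = 14641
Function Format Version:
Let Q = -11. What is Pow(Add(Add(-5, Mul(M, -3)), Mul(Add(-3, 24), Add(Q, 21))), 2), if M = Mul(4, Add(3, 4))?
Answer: 14641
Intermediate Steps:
M = 28 (M = Mul(4, 7) = 28)
Pow(Add(Add(-5, Mul(M, -3)), Mul(Add(-3, 24), Add(Q, 21))), 2) = Pow(Add(Add(-5, Mul(28, -3)), Mul(Add(-3, 24), Add(-11, 21))), 2) = Pow(Add(Add(-5, -84), Mul(21, 10)), 2) = Pow(Add(-89, 210), 2) = Pow(121, 2) = 14641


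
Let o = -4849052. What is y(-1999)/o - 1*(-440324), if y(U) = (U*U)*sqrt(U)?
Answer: 440324 - 3996001*I*sqrt(1999)/4849052 ≈ 4.4032e+5 - 36.845*I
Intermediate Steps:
y(U) = U**(5/2) (y(U) = U**2*sqrt(U) = U**(5/2))
y(-1999)/o - 1*(-440324) = (-1999)**(5/2)/(-4849052) - 1*(-440324) = (3996001*I*sqrt(1999))*(-1/4849052) + 440324 = -3996001*I*sqrt(1999)/4849052 + 440324 = 440324 - 3996001*I*sqrt(1999)/4849052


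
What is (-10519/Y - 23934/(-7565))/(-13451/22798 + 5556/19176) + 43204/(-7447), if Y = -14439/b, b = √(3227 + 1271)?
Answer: -24678252835279/1510485770915 - 1429924757*√4498/589371102 ≈ -179.06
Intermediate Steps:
b = √4498 ≈ 67.067
Y = -14439*√4498/4498 ≈ -215.29
(-10519/Y - 23934/(-7565))/(-13451/22798 + 5556/19176) + 43204/(-7447) = (-10519*(-√4498/14439) - 23934/(-7565))/(-13451/22798 + 5556/19176) + 43204/(-7447) = (-(-10519)*√4498/14439 - 23934*(-1/7565))/(-13451*1/22798 + 5556*(1/19176)) + 43204*(-1/7447) = (10519*√4498/14439 + 23934/7565)/(-13451/22798 + 463/1598) - 43204/7447 = (23934/7565 + 10519*√4498/14439)/(-2734806/9107801) - 43204/7447 = (23934/7565 + 10519*√4498/14439)*(-9107801/2734806) - 43204/7447 = (-2137118717/202831445 - 1429924757*√4498/589371102) - 43204/7447 = -24678252835279/1510485770915 - 1429924757*√4498/589371102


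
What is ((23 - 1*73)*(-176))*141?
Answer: 1240800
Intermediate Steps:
((23 - 1*73)*(-176))*141 = ((23 - 73)*(-176))*141 = -50*(-176)*141 = 8800*141 = 1240800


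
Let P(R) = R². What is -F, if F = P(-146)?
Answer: -21316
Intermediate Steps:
F = 21316 (F = (-146)² = 21316)
-F = -1*21316 = -21316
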